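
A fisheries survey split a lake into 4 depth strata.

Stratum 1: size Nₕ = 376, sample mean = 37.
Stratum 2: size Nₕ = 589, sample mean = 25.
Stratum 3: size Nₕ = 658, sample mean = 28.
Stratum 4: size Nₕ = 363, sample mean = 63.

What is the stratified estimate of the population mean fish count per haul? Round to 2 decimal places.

35.21

N = 376 + 589 + 658 + 363 = 1986.
Weight each subgroup mean by Nₕ/N and sum.
Σ Nₕx̄ₕ = 376·37 + 589·25 + 658·28 + 363·63 = 13912 + 14725 + 18424 + 22869 = 69930.
Divide by N: 69930 / 1986 = 35.2115... → 35.21.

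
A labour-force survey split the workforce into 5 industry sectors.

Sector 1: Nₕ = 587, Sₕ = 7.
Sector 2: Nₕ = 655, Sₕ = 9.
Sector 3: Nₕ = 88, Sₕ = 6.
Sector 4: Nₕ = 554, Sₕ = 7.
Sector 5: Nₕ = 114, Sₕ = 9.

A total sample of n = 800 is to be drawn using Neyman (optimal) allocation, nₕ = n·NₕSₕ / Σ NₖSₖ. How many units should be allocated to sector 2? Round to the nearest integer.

1: NₕSₕ = 587·7 = 4109
2: NₕSₕ = 655·9 = 5895
3: NₕSₕ = 88·6 = 528
4: NₕSₕ = 554·7 = 3878
5: NₕSₕ = 114·9 = 1026
Σ NₕSₕ = 15436.
n_2 = 800·5895/15436 = 305.520... → 306.

306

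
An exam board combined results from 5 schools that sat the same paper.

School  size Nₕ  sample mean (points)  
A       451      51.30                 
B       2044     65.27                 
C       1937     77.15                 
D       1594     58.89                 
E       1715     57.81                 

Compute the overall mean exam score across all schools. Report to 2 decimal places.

64.46

x̄_st = (Σ Nₕx̄ₕ) / (Σ Nₕ) = (451·51.30 + 2044·65.27 + 1937·77.15 + 1594·58.89 + 1715·57.81) / 7741
= 499002.54 / 7741 = 64.4623... → 64.46.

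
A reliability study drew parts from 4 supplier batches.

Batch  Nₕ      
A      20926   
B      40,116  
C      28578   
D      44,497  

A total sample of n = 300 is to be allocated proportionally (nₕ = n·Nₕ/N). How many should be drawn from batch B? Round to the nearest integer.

90

N = 20926 + 40116 + 28578 + 44497 = 134117.
n_B = 300·40116/134117 = 89.734... → 90.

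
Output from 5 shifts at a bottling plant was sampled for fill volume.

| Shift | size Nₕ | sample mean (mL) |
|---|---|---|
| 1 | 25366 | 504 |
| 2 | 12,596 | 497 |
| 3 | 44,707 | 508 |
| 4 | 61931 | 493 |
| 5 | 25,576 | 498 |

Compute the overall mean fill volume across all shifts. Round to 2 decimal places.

N = 170176; weights Wₕ = Nₕ/N = (0.1491, 0.0740, 0.2627, 0.3639, 0.1503).
x̄_st = Σ Wₕ·x̄ₕ = 0.1491·504 + 0.0740·497 + 0.2627·508 + 0.3639·493 + 0.1503·498 ≈ 499.6278...
→ 499.63.

499.63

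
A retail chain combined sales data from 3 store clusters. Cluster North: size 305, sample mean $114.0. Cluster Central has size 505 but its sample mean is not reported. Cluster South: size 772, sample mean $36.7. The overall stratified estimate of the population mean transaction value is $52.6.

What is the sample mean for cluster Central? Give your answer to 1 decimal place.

39.8

Σ Nₕx̄ₕ = N·μ, so 505·x̄_Central = 1582·52.6 − (305·114.0 + 772·36.7).
= 83213.2 − 63102.4 = 20110.8.
x̄_Central = 20110.8 / 505 = 39.823... → 39.8.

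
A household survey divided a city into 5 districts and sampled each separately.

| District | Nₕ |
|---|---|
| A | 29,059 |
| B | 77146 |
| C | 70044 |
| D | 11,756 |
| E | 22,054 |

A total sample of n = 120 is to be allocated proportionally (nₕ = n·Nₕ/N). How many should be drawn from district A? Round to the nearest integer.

17

N = 29059 + 77146 + 70044 + 11756 + 22054 = 210059.
n_A = 120·29059/210059 = 16.600... → 17.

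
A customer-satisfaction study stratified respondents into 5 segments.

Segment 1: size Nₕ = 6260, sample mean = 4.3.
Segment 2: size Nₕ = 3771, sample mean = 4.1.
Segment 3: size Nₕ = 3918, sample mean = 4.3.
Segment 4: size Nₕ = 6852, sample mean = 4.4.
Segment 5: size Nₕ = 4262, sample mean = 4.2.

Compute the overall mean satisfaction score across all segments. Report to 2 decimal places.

N = 6260 + 3771 + 3918 + 6852 + 4262 = 25063.
Weight each subgroup mean by Nₕ/N and sum.
Σ Nₕx̄ₕ = 6260·4.3 + 3771·4.1 + 3918·4.3 + 6852·4.4 + 4262·4.2 = 26918 + 15461.1 + 16847.4 + 30148.8 + 17900.4 = 107275.7.
Divide by N: 107275.7 / 25063 = 4.2802... → 4.28.

4.28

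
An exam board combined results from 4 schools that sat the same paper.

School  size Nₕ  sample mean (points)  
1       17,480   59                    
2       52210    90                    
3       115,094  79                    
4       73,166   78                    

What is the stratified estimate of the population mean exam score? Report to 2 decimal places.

79.59

x̄_st = (Σ Nₕx̄ₕ) / (Σ Nₕ) = (17480·59 + 52210·90 + 115094·79 + 73166·78) / 257950
= 20529594 / 257950 = 79.5875... → 79.59.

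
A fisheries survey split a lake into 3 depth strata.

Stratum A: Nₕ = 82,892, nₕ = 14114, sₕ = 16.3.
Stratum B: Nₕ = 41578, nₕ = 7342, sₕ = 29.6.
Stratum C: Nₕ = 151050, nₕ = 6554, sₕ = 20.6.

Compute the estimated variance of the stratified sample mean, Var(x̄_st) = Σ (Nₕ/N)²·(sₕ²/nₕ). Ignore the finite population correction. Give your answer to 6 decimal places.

N = 275520; Wₕ = Nₕ/N.
stratum A: (82892/275520)²·16.3²/14114 = 0.001703900
stratum B: (41578/275520)²·29.6²/7342 = 0.002717628
stratum C: (151050/275520)²·20.6²/6554 = 0.019460913
Sum = 0.023882440 → 0.023882.

0.023882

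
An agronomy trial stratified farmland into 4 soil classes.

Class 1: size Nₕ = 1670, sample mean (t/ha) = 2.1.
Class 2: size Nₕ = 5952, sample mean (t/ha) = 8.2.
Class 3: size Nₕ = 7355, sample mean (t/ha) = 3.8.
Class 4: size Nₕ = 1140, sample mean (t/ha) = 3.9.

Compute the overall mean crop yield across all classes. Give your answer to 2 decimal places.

5.26

N = 1670 + 5952 + 7355 + 1140 = 16117.
Overall mean = Σ (Nₕ/N)·x̄ₕ — weight by population share, not a simple average.
Σ Nₕx̄ₕ = 1670·2.1 + 5952·8.2 + 7355·3.8 + 1140·3.9 = 3507 + 48806.4 + 27949 + 4446 = 84708.4.
Divide by N: 84708.4 / 16117 = 5.2558... → 5.26.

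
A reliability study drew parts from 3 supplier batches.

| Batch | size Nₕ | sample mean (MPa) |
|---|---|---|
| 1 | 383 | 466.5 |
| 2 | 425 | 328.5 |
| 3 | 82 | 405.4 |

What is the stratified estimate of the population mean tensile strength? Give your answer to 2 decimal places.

394.97

x̄_st = (Σ Nₕx̄ₕ) / (Σ Nₕ) = (383·466.5 + 425·328.5 + 82·405.4) / 890
= 351524.8 / 890 = 394.9717... → 394.97.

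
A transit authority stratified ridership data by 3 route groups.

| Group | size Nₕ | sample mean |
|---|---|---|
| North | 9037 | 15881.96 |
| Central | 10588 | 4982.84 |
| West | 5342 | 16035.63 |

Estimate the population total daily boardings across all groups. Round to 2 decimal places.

281945917.90

Estimate total by summing Nₕ·x̄ₕ over strata.
9037·15881.96 + 10588·4982.84 + 5342·16035.63 = 143525272.52 + 52758309.92 + 85662335.46 = 281945917.90.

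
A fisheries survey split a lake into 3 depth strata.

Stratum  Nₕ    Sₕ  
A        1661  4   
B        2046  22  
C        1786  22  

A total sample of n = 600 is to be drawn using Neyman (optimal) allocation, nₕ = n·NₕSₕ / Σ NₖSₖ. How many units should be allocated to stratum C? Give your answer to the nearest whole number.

A: NₕSₕ = 1661·4 = 6644
B: NₕSₕ = 2046·22 = 45012
C: NₕSₕ = 1786·22 = 39292
Σ NₕSₕ = 90948.
n_C = 600·39292/90948 = 259.216... → 259.

259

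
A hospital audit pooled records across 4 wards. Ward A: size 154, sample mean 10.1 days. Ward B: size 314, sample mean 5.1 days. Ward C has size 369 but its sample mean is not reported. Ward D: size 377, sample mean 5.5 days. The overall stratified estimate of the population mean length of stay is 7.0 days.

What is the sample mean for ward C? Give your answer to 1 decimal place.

8.9

Σ Nₕx̄ₕ = N·μ, so 369·x̄_C = 1214·7.0 − (154·10.1 + 314·5.1 + 377·5.5).
= 8498 − 5230.3 = 3267.7.
x̄_C = 3267.7 / 369 = 8.856... → 8.9.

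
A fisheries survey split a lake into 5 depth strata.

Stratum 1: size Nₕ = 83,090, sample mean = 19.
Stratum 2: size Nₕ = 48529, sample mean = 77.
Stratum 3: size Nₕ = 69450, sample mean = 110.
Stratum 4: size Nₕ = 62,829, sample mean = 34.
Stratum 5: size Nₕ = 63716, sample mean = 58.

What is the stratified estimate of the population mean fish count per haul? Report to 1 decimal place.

57.3

x̄_st = (Σ Nₕx̄ₕ) / (Σ Nₕ) = (83090·19 + 48529·77 + 69450·110 + 62829·34 + 63716·58) / 327614
= 18786657 / 327614 = 57.344... → 57.3.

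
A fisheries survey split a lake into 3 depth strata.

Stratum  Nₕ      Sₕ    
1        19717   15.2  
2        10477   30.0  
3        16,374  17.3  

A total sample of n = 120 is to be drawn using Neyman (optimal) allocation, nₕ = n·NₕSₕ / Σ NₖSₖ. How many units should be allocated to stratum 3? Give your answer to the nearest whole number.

38

1: NₕSₕ = 19717·15.2 = 299698.4
2: NₕSₕ = 10477·30.0 = 314310
3: NₕSₕ = 16374·17.3 = 283270.2
Σ NₕSₕ = 897278.6.
n_3 = 120·283270.2/897278.6 = 37.884... → 38.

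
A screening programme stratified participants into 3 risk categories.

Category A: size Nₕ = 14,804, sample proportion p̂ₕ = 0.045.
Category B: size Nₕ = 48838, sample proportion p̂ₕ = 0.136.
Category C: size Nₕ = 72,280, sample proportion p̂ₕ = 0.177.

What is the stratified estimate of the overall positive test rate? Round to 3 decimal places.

0.148

N = 14804 + 48838 + 72280 = 135922.
Overall proportion = Σ (Nₕ/N)·p̂ₕ.
Σ Nₕp̂ₕ = 666.18 + 6641.968 + 12793.56 = 20101.708.
20101.708 / 135922 = 0.14789... → 0.148.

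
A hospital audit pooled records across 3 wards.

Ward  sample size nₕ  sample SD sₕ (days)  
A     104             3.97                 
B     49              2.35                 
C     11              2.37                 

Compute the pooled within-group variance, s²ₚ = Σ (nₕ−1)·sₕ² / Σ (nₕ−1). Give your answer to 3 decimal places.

Degrees of freedom: 103 + 48 + 10 = 161.
Σ(nₕ−1)sₕ² = 103·15.7609 + 48·5.5225 + 10·5.6169 = 1944.6217.
s²ₚ = 1944.6217 / 161 = 12.07840... → 12.078.

12.078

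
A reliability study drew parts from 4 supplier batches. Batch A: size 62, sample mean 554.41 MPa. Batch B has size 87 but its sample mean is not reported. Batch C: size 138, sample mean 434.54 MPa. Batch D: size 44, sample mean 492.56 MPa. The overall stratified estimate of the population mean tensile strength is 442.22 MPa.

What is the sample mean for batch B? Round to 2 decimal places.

Σ Nₕx̄ₕ = N·μ, so 87·x̄_B = 331·442.22 − (62·554.41 + 138·434.54 + 44·492.56).
= 146374.82 − 116012.58 = 30362.24.
x̄_B = 30362.24 / 87 = 348.9913... → 348.99.

348.99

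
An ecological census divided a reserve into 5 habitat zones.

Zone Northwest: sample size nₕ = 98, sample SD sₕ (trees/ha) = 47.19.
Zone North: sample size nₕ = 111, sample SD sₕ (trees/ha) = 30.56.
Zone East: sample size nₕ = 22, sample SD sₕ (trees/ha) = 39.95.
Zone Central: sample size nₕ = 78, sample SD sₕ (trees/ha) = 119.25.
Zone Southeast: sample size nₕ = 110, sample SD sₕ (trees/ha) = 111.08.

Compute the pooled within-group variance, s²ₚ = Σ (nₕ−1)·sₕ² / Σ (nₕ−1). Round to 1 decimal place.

Degrees of freedom: 97 + 110 + 21 + 77 + 109 = 414.
Σ(nₕ−1)sₕ² = 97·2226.8961 + 110·933.9136 + 21·1596.0025 + 77·14220.5625 + 109·12338.7664 = 2792164.3203.
s²ₚ = 2792164.3203 / 414 = 6744.358... → 6744.4.

6744.4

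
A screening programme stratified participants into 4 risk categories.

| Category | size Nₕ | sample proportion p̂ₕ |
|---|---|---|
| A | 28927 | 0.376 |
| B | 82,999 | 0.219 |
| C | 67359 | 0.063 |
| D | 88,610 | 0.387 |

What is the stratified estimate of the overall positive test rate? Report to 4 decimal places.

0.2523

Wₕ = Nₕ/N with N = 267895: 0.1080, 0.3098, 0.2514, 0.3308.
p̂_st = 0.1080·0.376 + 0.3098·0.219 + 0.2514·0.063 + 0.3308·0.387 ≈ 0.252297... → 0.2523.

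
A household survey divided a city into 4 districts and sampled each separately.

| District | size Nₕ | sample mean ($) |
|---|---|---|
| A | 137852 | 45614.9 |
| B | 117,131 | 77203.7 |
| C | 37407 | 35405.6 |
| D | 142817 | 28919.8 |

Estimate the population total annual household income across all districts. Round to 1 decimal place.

20785708135.3

A: 137852·45614.9 = 6288105194.8
B: 117131·77203.7 = 9042946584.7
C: 37407·35405.6 = 1324417279.2
D: 142817·28919.8 = 4130239076.6
τ̂ = Σ Nₕx̄ₕ = 20785708135.3.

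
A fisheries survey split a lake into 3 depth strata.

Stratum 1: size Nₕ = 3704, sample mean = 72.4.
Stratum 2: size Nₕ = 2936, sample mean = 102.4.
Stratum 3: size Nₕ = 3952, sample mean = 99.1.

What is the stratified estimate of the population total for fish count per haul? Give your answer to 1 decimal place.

960459.2

1: 3704·72.4 = 268169.6
2: 2936·102.4 = 300646.4
3: 3952·99.1 = 391643.2
τ̂ = Σ Nₕx̄ₕ = 960459.2.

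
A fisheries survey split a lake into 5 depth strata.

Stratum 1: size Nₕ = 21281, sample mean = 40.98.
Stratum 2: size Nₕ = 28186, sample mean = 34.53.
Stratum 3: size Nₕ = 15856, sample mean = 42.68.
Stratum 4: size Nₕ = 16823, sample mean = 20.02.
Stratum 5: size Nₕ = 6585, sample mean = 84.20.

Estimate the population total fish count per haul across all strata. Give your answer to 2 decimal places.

Estimate total by summing Nₕ·x̄ₕ over strata.
21281·40.98 + 28186·34.53 + 15856·42.68 + 16823·20.02 + 6585·84.20 = 872095.38 + 973262.58 + 676734.08 + 336796.46 + 554457 = 3413345.50.

3413345.50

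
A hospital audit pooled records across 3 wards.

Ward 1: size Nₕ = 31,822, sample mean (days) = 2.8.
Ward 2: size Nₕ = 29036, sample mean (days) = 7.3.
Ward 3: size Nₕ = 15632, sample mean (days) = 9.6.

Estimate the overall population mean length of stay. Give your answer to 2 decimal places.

x̄_st = (Σ Nₕx̄ₕ) / (Σ Nₕ) = (31822·2.8 + 29036·7.3 + 15632·9.6) / 76490
= 451131.6 / 76490 = 5.8979... → 5.90.

5.90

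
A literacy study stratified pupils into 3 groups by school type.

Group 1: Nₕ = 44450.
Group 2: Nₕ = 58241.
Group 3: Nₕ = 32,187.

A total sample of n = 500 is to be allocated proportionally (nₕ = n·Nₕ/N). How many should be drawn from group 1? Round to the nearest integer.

165

N = 44450 + 58241 + 32187 = 134878.
n_1 = 500·44450/134878 = 164.779... → 165.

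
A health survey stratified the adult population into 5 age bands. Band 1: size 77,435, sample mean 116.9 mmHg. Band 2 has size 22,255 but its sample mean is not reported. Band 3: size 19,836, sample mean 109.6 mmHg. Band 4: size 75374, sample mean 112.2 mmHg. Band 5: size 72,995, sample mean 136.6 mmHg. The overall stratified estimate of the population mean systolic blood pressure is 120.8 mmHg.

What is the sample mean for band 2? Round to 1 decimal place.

121.7

N = 77435 + 22255 + 19836 + 75374 + 72995 = 267895.
Overall total = μ·N = 120.8·267895 = 32361716.
Subtract the known strata: 77435·116.9 + 19836·109.6 + 75374·112.2 + 72995·136.6 = 29654256.9.
Remaining total for band 2: 32361716 − 29654256.9 = 2707459.1.
Divide by its size: 2707459.1 / 22255 = 121.656... → 121.7.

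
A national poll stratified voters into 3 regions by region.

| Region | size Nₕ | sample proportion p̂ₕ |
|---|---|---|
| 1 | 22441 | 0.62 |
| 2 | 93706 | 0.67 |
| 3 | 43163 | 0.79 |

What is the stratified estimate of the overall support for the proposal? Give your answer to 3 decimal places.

0.695

N = 22441 + 93706 + 43163 = 159310.
Overall proportion = Σ (Nₕ/N)·p̂ₕ.
Σ Nₕp̂ₕ = 13913.42 + 62783.02 + 34098.77 = 110795.21.
110795.21 / 159310 = 0.69547... → 0.695.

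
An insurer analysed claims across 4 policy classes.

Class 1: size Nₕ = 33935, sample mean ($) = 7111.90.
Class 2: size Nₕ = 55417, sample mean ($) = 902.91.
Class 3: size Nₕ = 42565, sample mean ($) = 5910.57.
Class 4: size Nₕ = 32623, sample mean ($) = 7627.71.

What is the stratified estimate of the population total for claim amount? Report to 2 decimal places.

791801085.35

Population total = Σ Nₕ·x̄ₕ (each stratum's size times its mean).
33935·7111.90 + 55417·902.91 + 42565·5910.57 + 32623·7627.71 = 241342326.5 + 50036563.47 + 251583412.05 + 248838783.33 = 791801085.35.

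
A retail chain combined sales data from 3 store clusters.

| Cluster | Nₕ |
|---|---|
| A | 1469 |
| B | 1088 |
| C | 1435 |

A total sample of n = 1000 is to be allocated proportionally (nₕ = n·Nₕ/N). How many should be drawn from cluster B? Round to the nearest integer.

273

Share of cluster B = 1088/3992 = 0.27255.
Allocate 1000 × 0.27255 = 272.545... → 273.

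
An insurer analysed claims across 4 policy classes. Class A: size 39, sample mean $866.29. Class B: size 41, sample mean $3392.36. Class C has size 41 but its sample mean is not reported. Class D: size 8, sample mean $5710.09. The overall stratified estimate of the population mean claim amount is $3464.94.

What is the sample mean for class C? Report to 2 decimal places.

Σ Nₕx̄ₕ = N·μ, so 41·x̄_C = 129·3464.94 − (39·866.29 + 41·3392.36 + 8·5710.09).
= 446977.26 − 218552.79 = 228424.47.
x̄_C = 228424.47 / 41 = 5571.3285... → 5571.33.

5571.33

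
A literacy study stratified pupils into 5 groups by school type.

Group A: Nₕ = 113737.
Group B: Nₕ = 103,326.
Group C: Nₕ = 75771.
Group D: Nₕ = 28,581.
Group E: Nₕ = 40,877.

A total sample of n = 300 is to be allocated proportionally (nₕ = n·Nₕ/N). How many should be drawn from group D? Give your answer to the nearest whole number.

24

N = 113737 + 103326 + 75771 + 28581 + 40877 = 362292.
n_D = 300·28581/362292 = 23.667... → 24.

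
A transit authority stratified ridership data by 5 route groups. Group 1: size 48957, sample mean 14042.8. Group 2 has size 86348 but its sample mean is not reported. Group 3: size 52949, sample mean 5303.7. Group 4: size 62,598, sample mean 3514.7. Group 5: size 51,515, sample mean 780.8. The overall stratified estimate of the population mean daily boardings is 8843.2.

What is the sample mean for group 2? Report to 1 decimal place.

16738.5

N = 48957 + 86348 + 52949 + 62598 + 51515 = 302367.
Overall total = μ·N = 8843.2·302367 = 2673891854.4.
Subtract the known strata: 48957·14042.8 + 52949·5303.7 + 62598·3514.7 + 51515·780.8 = 1228555073.5.
Remaining total for group 2: 2673891854.4 − 1228555073.5 = 1445336780.9.
Divide by its size: 1445336780.9 / 86348 = 16738.509... → 16738.5.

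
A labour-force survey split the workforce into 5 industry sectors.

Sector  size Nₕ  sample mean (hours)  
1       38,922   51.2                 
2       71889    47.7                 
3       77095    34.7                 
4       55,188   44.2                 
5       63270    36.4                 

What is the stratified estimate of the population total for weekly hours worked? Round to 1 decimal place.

1: 38922·51.2 = 1992806.4
2: 71889·47.7 = 3429105.3
3: 77095·34.7 = 2675196.5
4: 55188·44.2 = 2439309.6
5: 63270·36.4 = 2303028
τ̂ = Σ Nₕx̄ₕ = 12839445.8.

12839445.8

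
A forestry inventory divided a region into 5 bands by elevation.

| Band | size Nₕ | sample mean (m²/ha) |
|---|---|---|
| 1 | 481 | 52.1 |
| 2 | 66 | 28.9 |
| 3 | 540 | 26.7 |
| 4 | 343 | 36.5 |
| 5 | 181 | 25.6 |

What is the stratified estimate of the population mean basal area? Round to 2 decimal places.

N = 1611; weights Wₕ = Nₕ/N = (0.2986, 0.0410, 0.3352, 0.2129, 0.1124).
x̄_st = Σ Wₕ·x̄ₕ = 0.2986·52.1 + 0.0410·28.9 + 0.3352·26.7 + 0.2129·36.5 + 0.1124·25.6 ≈ 36.3368...
→ 36.34.

36.34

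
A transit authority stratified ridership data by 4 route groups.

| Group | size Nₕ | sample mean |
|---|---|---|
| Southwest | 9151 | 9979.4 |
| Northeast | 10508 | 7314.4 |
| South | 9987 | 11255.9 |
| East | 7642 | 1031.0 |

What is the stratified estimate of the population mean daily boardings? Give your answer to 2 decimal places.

7736.34

x̄_st = (Σ Nₕx̄ₕ) / (Σ Nₕ) = (9151·9979.4 + 10508·7314.4 + 9987·11255.9 + 7642·1031.0) / 37288
= 288472779.9 / 37288 = 7736.3436... → 7736.34.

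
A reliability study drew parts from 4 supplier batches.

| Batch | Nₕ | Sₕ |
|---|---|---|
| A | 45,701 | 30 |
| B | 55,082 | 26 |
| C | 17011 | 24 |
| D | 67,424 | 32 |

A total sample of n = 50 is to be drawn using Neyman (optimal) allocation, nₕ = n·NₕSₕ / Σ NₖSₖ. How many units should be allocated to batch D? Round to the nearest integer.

Σ NₕSₕ = 45701·30 + 55082·26 + 17011·24 + 67424·32 = 5368994.
Share for D: 2157568/5368994 = 0.40186.
n_D = 50 × 0.40186 = 20.093... → 20.

20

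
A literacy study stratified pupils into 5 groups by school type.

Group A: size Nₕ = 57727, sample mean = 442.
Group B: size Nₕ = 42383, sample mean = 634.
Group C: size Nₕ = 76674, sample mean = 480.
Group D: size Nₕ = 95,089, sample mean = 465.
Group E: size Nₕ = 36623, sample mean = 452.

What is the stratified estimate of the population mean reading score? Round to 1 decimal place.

486.1

x̄_st = (Σ Nₕx̄ₕ) / (Σ Nₕ) = (57727·442 + 42383·634 + 76674·480 + 95089·465 + 36623·452) / 308496
= 149959657 / 308496 = 486.099... → 486.1.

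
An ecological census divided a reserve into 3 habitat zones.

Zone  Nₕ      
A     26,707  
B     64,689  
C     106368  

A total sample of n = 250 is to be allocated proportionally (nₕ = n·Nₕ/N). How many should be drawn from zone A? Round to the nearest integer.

N = 26707 + 64689 + 106368 = 197764.
n_A = 250·26707/197764 = 33.761... → 34.

34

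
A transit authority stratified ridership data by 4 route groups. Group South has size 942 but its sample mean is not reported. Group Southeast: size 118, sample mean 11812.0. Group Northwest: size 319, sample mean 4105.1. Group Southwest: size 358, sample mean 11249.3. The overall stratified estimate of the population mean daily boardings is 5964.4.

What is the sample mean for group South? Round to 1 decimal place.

3853.0

Σ Nₕx̄ₕ = N·μ, so 942·x̄_South = 1737·5964.4 − (118·11812.0 + 319·4105.1 + 358·11249.3).
= 10360162.8 − 6730592.3 = 3629570.5.
x̄_South = 3629570.5 / 942 = 3853.047... → 3853.0.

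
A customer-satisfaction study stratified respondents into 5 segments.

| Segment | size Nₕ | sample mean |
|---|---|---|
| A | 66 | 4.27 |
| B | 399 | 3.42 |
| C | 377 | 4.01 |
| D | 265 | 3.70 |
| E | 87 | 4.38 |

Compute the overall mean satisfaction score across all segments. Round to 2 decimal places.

N = 1194; weights Wₕ = Nₕ/N = (0.0553, 0.3342, 0.3157, 0.2219, 0.0729).
x̄_st = Σ Wₕ·x̄ₕ = 0.0553·4.27 + 0.3342·3.42 + 0.3157·4.01 + 0.2219·3.70 + 0.0729·4.38 ≈ 3.7854...
→ 3.79.

3.79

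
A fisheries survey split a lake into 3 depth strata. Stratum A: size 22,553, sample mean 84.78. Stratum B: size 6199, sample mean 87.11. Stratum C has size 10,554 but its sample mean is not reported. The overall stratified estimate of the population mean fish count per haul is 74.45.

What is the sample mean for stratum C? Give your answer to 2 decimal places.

N = 22553 + 6199 + 10554 = 39306.
Overall total = μ·N = 74.45·39306 = 2926331.7.
Subtract the known strata: 22553·84.78 + 6199·87.11 = 2452038.23.
Remaining total for stratum C: 2926331.7 − 2452038.23 = 474293.47.
Divide by its size: 474293.47 / 10554 = 44.9397... → 44.94.

44.94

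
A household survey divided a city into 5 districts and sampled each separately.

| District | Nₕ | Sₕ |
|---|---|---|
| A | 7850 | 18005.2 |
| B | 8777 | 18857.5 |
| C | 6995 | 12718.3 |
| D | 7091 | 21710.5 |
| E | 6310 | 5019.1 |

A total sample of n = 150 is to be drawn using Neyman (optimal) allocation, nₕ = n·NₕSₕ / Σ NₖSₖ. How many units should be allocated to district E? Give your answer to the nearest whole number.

8

Σ NₕSₕ = 7850·18005.2 + 8777·18857.5 + 6995·12718.3 + 7091·21710.5 + 6310·5019.1 = 581437282.5.
Share for E: 31670521/581437282.5 = 0.05447.
n_E = 150 × 0.05447 = 8.170... → 8.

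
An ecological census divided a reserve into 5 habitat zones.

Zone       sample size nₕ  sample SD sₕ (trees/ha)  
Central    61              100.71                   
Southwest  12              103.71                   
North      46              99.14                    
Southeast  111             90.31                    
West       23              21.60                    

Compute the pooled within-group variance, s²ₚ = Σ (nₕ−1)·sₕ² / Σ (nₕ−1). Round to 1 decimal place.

8373.3

Central: (61−1)·100.71² = 60·10142.5041 = 608550.246
Southwest: (12−1)·103.71² = 11·10755.7641 = 118313.4051
North: (46−1)·99.14² = 45·9828.7396 = 442293.282
Southeast: (111−1)·90.31² = 110·8155.8961 = 897148.571
West: (23−1)·21.60² = 22·466.56 = 10264.32
Numerator = 2076569.8241; denominator = Σ(nₕ−1) = 248.
s²ₚ = 2076569.8241/248 = 8373.265... → 8373.3.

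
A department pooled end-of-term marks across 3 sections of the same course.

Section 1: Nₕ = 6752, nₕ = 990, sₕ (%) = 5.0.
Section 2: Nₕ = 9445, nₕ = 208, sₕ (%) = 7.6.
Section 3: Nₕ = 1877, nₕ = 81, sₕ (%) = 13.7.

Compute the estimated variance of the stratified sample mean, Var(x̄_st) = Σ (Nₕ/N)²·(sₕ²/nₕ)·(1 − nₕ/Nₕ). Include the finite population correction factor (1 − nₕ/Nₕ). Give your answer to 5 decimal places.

0.10108

N = 18074; Wₕ = Nₕ/N.
section 1: (6752/18074)²·5.0²/990·(1 − 990/6752) = 0.00300747
section 2: (9445/18074)²·7.6²/208·(1 − 208/9445) = 0.07416316
section 3: (1877/18074)²·13.7²/81·(1 − 81/1877) = 0.02391212
Sum = 0.10108275 → 0.10108.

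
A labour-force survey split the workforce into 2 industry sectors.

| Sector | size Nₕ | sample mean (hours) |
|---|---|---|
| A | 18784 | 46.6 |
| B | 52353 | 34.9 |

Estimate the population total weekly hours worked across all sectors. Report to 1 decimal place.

Estimate total by summing Nₕ·x̄ₕ over strata.
18784·46.6 + 52353·34.9 = 875334.4 + 1827119.7 = 2702454.1.

2702454.1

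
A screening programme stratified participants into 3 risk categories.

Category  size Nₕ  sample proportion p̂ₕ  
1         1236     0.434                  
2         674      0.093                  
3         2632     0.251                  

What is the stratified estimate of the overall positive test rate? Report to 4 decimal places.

0.2774

N = 1236 + 674 + 2632 = 4542.
Overall proportion = Σ (Nₕ/N)·p̂ₕ.
Σ Nₕp̂ₕ = 536.424 + 62.682 + 660.632 = 1259.738.
1259.738 / 4542 = 0.277353... → 0.2774.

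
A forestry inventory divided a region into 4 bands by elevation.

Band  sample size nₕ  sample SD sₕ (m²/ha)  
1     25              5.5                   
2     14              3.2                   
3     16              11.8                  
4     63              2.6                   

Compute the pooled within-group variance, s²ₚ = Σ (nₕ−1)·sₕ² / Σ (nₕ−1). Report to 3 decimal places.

29.534

1: (25−1)·5.5² = 24·30.25 = 726
2: (14−1)·3.2² = 13·10.24 = 133.12
3: (16−1)·11.8² = 15·139.24 = 2088.6
4: (63−1)·2.6² = 62·6.76 = 419.12
Numerator = 3366.84; denominator = Σ(nₕ−1) = 114.
s²ₚ = 3366.84/114 = 29.53368... → 29.534.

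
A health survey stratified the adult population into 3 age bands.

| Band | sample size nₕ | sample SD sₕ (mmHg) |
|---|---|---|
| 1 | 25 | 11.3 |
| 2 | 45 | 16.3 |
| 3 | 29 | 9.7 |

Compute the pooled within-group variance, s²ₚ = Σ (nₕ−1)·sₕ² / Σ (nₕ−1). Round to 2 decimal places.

1: (25−1)·11.3² = 24·127.69 = 3064.56
2: (45−1)·16.3² = 44·265.69 = 11690.36
3: (29−1)·9.7² = 28·94.09 = 2634.52
Numerator = 17389.44; denominator = Σ(nₕ−1) = 96.
s²ₚ = 17389.44/96 = 181.14 → 181.14.

181.14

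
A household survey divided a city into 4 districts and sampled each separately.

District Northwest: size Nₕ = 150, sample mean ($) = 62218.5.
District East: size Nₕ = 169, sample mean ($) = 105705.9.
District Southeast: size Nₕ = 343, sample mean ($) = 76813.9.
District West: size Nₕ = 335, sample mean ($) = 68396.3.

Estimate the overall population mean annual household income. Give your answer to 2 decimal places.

76687.06

x̄_st = (Σ Nₕx̄ₕ) / (Σ Nₕ) = (150·62218.5 + 169·105705.9 + 343·76813.9 + 335·68396.3) / 997
= 76457000.3 / 997 = 76687.0615... → 76687.06.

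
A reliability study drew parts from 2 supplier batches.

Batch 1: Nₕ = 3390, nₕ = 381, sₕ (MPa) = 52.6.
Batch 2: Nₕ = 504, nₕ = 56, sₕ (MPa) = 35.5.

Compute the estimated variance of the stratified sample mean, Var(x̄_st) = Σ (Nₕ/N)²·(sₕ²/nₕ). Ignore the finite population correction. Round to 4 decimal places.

5.8807

N = 3894; Wₕ = Nₕ/N.
batch 1: (3390/3894)²·52.6²/381 = 5.5036906
batch 2: (504/3894)²·35.5²/56 = 0.3769970
Sum = 5.8806876 → 5.8807.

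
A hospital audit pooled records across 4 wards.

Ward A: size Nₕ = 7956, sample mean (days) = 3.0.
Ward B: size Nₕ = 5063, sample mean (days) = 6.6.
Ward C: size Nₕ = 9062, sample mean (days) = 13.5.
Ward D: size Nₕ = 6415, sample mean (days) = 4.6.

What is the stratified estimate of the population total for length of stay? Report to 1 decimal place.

209129.8

Population total = Σ Nₕ·x̄ₕ (each stratum's size times its mean).
7956·3.0 + 5063·6.6 + 9062·13.5 + 6415·4.6 = 23868 + 33415.8 + 122337 + 29509 = 209129.8.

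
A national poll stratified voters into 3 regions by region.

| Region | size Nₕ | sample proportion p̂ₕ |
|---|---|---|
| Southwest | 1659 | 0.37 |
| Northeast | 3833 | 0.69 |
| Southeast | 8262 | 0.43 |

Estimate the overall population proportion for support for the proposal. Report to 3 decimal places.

Wₕ = Nₕ/N with N = 13754: 0.1206, 0.2787, 0.6007.
p̂_st = 0.1206·0.37 + 0.2787·0.69 + 0.6007·0.43 ≈ 0.49522... → 0.495.

0.495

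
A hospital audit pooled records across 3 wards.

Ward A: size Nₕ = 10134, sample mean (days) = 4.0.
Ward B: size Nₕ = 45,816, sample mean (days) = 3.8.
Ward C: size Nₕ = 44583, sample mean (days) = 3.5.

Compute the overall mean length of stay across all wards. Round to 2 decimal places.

x̄_st = (Σ Nₕx̄ₕ) / (Σ Nₕ) = (10134·4.0 + 45816·3.8 + 44583·3.5) / 100533
= 370677.3 / 100533 = 3.6871... → 3.69.

3.69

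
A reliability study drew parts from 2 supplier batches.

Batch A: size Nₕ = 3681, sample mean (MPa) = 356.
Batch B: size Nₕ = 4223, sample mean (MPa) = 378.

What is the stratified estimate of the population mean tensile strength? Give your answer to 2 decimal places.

367.75

N = 3681 + 4223 = 7904.
Overall mean = Σ (Nₕ/N)·x̄ₕ — weight by population share, not a simple average.
Σ Nₕx̄ₕ = 3681·356 + 4223·378 = 1310436 + 1596294 = 2906730.
Divide by N: 2906730 / 7904 = 367.7543... → 367.75.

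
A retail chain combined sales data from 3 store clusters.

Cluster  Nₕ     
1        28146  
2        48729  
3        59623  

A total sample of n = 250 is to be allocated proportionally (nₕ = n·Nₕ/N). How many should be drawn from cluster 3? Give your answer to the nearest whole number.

Share of cluster 3 = 59623/136498 = 0.43680.
Allocate 250 × 0.43680 = 109.201... → 109.

109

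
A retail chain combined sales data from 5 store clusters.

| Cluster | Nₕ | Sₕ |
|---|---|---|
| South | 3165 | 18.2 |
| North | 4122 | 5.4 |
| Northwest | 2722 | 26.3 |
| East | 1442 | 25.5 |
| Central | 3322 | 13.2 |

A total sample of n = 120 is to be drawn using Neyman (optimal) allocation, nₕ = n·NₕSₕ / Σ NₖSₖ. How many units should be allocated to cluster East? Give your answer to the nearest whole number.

Σ NₕSₕ = 3165·18.2 + 4122·5.4 + 2722·26.3 + 1442·25.5 + 3322·13.2 = 232071.8.
Share for East: 36771/232071.8 = 0.15845.
n_East = 120 × 0.15845 = 19.014... → 19.

19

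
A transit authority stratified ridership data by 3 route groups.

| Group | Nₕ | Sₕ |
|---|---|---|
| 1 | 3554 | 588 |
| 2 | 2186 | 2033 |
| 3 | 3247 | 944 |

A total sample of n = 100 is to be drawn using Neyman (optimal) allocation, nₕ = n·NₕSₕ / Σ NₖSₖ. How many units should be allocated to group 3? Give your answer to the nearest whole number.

32

Σ NₕSₕ = 3554·588 + 2186·2033 + 3247·944 = 9599058.
Share for 3: 3065168/9599058 = 0.31932.
n_3 = 100 × 0.31932 = 31.932... → 32.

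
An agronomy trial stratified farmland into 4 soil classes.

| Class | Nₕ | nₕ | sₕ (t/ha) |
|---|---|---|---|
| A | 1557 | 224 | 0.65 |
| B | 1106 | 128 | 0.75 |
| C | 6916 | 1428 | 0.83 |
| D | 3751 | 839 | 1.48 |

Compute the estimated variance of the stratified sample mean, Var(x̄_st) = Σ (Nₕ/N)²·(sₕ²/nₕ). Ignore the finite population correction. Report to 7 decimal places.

N = 13330. Term for each stratum: Wₕ²sₕ²/nₕ.
Var(x̄_st) = 0.0000257333 + 0.0000302526 + 0.0001298607 + 0.0002067261 = 0.0003925727 → 0.0003926.

0.0003926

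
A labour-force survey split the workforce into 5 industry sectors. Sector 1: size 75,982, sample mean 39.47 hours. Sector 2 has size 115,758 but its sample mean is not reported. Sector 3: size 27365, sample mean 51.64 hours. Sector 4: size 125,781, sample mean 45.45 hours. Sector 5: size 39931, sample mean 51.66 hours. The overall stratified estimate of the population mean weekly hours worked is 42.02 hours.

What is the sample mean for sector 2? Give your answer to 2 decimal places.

N = 75982 + 115758 + 27365 + 125781 + 39931 = 384817.
Overall total = μ·N = 42.02·384817 = 16170010.34.
Subtract the known strata: 75982·39.47 + 27365·51.64 + 125781·45.45 + 39931·51.66 = 12191720.05.
Remaining total for sector 2: 16170010.34 − 12191720.05 = 3978290.29.
Divide by its size: 3978290.29 / 115758 = 34.3673... → 34.37.

34.37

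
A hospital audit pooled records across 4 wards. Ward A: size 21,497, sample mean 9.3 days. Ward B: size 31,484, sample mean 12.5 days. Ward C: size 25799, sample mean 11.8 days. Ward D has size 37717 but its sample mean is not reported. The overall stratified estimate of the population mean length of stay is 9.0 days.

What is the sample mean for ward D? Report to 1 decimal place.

4.0

Σ Nₕx̄ₕ = N·μ, so 37717·x̄_D = 116497·9.0 − (21497·9.3 + 31484·12.5 + 25799·11.8).
= 1048473 − 897900.3 = 150572.7.
x̄_D = 150572.7 / 37717 = 3.992... → 4.0.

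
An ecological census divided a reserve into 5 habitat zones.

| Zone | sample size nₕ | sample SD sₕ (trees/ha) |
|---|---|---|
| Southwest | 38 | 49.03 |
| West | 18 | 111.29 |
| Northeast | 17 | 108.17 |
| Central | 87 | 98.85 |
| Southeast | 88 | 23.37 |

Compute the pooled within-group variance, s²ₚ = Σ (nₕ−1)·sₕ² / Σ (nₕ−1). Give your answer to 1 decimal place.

5656.6

Southwest: (38−1)·49.03² = 37·2403.9409 = 88945.8133
West: (18−1)·111.29² = 17·12385.4641 = 210552.8897
Northeast: (17−1)·108.17² = 16·11700.7489 = 187211.9824
Central: (87−1)·98.85² = 86·9771.3225 = 840333.735
Southeast: (88−1)·23.37² = 87·546.1569 = 47515.6503
Numerator = 1374560.0707; denominator = Σ(nₕ−1) = 243.
s²ₚ = 1374560.0707/243 = 5656.626... → 5656.6.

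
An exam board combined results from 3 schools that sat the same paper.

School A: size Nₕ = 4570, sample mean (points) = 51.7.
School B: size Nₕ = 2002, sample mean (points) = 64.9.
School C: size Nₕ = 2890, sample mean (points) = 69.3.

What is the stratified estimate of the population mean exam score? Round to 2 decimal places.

N = 9462; weights Wₕ = Nₕ/N = (0.4830, 0.2116, 0.3054).
x̄_st = Σ Wₕ·x̄ₕ = 0.4830·51.7 + 0.2116·64.9 + 0.3054·69.3 ≈ 59.8685...
→ 59.87.

59.87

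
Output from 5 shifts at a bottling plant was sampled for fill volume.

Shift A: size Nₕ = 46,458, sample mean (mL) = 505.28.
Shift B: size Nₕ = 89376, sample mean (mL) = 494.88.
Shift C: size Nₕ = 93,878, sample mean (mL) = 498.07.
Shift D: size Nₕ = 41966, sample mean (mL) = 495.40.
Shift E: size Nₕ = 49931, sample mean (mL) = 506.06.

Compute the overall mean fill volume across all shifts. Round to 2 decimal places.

N = 321609; weights Wₕ = Nₕ/N = (0.1445, 0.2779, 0.2919, 0.1305, 0.1553).
x̄_st = Σ Wₕ·x̄ₕ = 0.1445·505.28 + 0.2779·494.88 + 0.2919·498.07 + 0.1305·495.40 + 0.1553·506.06 ≈ 499.1171...
→ 499.12.

499.12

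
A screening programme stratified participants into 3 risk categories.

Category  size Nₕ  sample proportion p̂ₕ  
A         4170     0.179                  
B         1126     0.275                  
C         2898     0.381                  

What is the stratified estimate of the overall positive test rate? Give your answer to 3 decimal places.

0.264

Wₕ = Nₕ/N with N = 8194: 0.5089, 0.1374, 0.3537.
p̂_st = 0.5089·0.179 + 0.1374·0.275 + 0.3537·0.381 ≈ 0.26363... → 0.264.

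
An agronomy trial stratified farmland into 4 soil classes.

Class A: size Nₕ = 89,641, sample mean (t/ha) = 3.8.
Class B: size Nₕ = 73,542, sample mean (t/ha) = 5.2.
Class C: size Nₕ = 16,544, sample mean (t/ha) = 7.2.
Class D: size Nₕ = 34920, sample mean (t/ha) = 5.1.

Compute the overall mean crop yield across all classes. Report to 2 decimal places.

N = 89641 + 73542 + 16544 + 34920 = 214647.
The stratified mean weights each stratum mean by its population share Nₕ/N.
Σ Nₕx̄ₕ = 89641·3.8 + 73542·5.2 + 16544·7.2 + 34920·5.1 = 340635.8 + 382418.4 + 119116.8 + 178092 = 1020263.
Divide by N: 1020263 / 214647 = 4.7532... → 4.75.

4.75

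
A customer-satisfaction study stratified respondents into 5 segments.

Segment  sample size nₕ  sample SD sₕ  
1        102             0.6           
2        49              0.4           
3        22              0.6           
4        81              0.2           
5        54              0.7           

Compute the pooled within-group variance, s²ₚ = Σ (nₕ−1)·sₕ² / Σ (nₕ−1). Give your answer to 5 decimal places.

0.26657

Degrees of freedom: 101 + 48 + 21 + 80 + 53 = 303.
Σ(nₕ−1)sₕ² = 101·0.36 + 48·0.16 + 21·0.36 + 80·0.04 + 53·0.49 = 80.77.
s²ₚ = 80.77 / 303 = 0.2665677... → 0.26657.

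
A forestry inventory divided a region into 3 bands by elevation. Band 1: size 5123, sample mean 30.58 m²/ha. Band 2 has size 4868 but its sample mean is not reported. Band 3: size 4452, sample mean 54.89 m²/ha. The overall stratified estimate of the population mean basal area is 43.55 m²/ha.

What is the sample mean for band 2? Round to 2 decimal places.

Σ Nₕx̄ₕ = N·μ, so 4868·x̄_2 = 14443·43.55 − (5123·30.58 + 4452·54.89).
= 628992.65 − 401031.62 = 227961.03.
x̄_2 = 227961.03 / 4868 = 46.8285... → 46.83.

46.83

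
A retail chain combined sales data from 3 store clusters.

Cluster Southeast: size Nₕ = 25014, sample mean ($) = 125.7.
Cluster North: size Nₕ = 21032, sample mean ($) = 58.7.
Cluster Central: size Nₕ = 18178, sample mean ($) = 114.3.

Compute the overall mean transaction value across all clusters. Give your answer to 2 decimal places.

N = 25014 + 21032 + 18178 = 64224.
The stratified mean weights each stratum mean by its population share Nₕ/N.
Σ Nₕx̄ₕ = 25014·125.7 + 21032·58.7 + 18178·114.3 = 3144259.8 + 1234578.4 + 2077745.4 = 6456583.6.
Divide by N: 6456583.6 / 64224 = 100.5323... → 100.53.

100.53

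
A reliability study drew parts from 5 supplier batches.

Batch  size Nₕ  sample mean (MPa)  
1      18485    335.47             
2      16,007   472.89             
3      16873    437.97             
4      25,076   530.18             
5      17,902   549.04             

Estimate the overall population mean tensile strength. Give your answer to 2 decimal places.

469.40

N = 18485 + 16007 + 16873 + 25076 + 17902 = 94343.
Weight each subgroup mean by Nₕ/N and sum.
Σ Nₕx̄ₕ = 18485·335.47 + 16007·472.89 + 16873·437.97 + 25076·530.18 + 17902·549.04 = 6201162.95 + 7569550.23 + 7389867.81 + 13294793.68 + 9828914.08 = 44284288.75.
Divide by N: 44284288.75 / 94343 = 469.3967... → 469.40.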